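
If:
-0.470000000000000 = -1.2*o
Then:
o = 0.39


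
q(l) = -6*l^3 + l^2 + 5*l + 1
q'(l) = -18*l^2 + 2*l + 5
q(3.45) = -216.23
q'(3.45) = -202.34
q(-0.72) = 0.16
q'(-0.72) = -5.77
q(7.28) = -2224.57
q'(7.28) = -934.41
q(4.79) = -611.52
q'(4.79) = -398.41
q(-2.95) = 148.99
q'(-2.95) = -157.54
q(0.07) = 1.35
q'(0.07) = 5.05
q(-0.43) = -0.49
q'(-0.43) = 0.81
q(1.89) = -26.49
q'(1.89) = -55.52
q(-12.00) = 10453.00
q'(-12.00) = -2611.00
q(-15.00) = 20401.00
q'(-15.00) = -4075.00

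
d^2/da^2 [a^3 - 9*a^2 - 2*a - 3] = 6*a - 18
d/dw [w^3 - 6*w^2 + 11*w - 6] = 3*w^2 - 12*w + 11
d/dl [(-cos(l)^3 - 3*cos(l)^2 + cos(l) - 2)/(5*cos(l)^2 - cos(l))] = (5*cos(l)^4 - 2*cos(l)^3 + 2*cos(l)^2 - 20*cos(l) + 2)*sin(l)/((5*cos(l) - 1)^2*cos(l)^2)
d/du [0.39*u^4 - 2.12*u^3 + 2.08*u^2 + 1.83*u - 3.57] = 1.56*u^3 - 6.36*u^2 + 4.16*u + 1.83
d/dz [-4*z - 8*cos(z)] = 8*sin(z) - 4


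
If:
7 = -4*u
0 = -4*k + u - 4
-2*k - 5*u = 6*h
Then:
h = 31/16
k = -23/16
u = -7/4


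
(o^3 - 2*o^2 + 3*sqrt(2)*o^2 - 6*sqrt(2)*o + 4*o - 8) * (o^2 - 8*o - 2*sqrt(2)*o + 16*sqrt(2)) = o^5 - 10*o^4 + sqrt(2)*o^4 - 10*sqrt(2)*o^3 + 8*o^3 + 8*sqrt(2)*o^2 + 80*o^2 - 128*o + 80*sqrt(2)*o - 128*sqrt(2)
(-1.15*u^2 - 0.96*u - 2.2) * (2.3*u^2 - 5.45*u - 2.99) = -2.645*u^4 + 4.0595*u^3 + 3.6105*u^2 + 14.8604*u + 6.578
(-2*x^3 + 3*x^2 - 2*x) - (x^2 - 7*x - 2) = -2*x^3 + 2*x^2 + 5*x + 2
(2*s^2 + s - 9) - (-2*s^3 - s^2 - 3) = 2*s^3 + 3*s^2 + s - 6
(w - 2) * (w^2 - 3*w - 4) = w^3 - 5*w^2 + 2*w + 8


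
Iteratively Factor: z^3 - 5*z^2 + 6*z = (z - 2)*(z^2 - 3*z) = z*(z - 2)*(z - 3)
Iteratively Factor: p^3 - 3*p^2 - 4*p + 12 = (p + 2)*(p^2 - 5*p + 6) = (p - 3)*(p + 2)*(p - 2)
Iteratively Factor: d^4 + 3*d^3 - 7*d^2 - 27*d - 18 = (d + 1)*(d^3 + 2*d^2 - 9*d - 18) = (d - 3)*(d + 1)*(d^2 + 5*d + 6) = (d - 3)*(d + 1)*(d + 2)*(d + 3)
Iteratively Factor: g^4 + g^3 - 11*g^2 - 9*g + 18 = (g - 3)*(g^3 + 4*g^2 + g - 6) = (g - 3)*(g - 1)*(g^2 + 5*g + 6) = (g - 3)*(g - 1)*(g + 3)*(g + 2)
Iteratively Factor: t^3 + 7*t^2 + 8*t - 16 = (t + 4)*(t^2 + 3*t - 4) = (t + 4)^2*(t - 1)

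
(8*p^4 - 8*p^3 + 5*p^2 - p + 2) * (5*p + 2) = 40*p^5 - 24*p^4 + 9*p^3 + 5*p^2 + 8*p + 4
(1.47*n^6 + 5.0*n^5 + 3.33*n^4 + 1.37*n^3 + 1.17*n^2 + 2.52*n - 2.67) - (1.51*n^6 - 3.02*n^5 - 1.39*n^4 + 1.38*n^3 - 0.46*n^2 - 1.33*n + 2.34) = -0.04*n^6 + 8.02*n^5 + 4.72*n^4 - 0.00999999999999979*n^3 + 1.63*n^2 + 3.85*n - 5.01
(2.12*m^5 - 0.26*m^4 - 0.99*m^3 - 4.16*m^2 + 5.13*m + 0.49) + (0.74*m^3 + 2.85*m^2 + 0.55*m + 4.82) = 2.12*m^5 - 0.26*m^4 - 0.25*m^3 - 1.31*m^2 + 5.68*m + 5.31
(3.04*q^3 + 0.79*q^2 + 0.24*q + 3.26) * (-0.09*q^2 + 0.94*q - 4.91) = -0.2736*q^5 + 2.7865*q^4 - 14.2054*q^3 - 3.9467*q^2 + 1.886*q - 16.0066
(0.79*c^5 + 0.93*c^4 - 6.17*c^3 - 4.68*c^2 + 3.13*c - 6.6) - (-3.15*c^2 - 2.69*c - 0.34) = 0.79*c^5 + 0.93*c^4 - 6.17*c^3 - 1.53*c^2 + 5.82*c - 6.26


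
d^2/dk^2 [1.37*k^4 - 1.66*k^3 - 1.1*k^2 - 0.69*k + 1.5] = 16.44*k^2 - 9.96*k - 2.2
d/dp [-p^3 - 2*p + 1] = -3*p^2 - 2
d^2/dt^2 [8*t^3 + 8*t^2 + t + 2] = 48*t + 16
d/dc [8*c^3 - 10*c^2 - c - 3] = 24*c^2 - 20*c - 1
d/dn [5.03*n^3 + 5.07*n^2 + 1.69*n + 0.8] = 15.09*n^2 + 10.14*n + 1.69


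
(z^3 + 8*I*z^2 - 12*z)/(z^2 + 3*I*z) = (z^2 + 8*I*z - 12)/(z + 3*I)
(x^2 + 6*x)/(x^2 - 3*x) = (x + 6)/(x - 3)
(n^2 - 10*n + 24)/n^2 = 1 - 10/n + 24/n^2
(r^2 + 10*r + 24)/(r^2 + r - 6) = (r^2 + 10*r + 24)/(r^2 + r - 6)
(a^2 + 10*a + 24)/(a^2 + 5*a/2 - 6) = 2*(a + 6)/(2*a - 3)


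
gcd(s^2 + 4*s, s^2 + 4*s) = s^2 + 4*s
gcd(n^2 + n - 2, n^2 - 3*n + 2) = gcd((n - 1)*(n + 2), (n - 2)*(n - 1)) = n - 1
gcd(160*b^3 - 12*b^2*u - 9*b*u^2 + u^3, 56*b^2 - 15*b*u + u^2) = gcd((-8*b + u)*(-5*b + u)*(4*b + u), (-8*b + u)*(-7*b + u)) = -8*b + u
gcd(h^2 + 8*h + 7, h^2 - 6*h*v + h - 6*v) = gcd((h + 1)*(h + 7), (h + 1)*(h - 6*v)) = h + 1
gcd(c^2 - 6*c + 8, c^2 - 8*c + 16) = c - 4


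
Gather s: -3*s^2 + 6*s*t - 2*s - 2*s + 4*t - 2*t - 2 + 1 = -3*s^2 + s*(6*t - 4) + 2*t - 1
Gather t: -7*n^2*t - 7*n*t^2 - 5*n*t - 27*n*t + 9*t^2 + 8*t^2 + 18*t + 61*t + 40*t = t^2*(17 - 7*n) + t*(-7*n^2 - 32*n + 119)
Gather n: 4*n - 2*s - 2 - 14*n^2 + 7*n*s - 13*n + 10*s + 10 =-14*n^2 + n*(7*s - 9) + 8*s + 8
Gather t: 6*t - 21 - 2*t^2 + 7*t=-2*t^2 + 13*t - 21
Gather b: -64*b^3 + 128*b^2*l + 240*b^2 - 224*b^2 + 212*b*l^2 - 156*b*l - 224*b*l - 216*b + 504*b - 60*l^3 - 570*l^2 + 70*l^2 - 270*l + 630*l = -64*b^3 + b^2*(128*l + 16) + b*(212*l^2 - 380*l + 288) - 60*l^3 - 500*l^2 + 360*l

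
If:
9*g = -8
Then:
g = -8/9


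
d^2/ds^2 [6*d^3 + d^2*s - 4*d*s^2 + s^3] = -8*d + 6*s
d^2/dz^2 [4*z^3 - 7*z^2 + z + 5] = 24*z - 14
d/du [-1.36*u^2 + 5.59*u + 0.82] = 5.59 - 2.72*u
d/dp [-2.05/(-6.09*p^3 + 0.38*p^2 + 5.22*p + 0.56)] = (-37.4535*p^2 + 1.558*p + 10.701)/(-6.09*p^3 + 0.38*p^2 + 5.22*p + 0.56)^2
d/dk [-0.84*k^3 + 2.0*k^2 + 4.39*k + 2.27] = -2.52*k^2 + 4.0*k + 4.39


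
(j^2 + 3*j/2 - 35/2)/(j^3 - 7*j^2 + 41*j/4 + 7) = 2*(j + 5)/(2*j^2 - 7*j - 4)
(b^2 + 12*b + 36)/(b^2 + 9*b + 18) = (b + 6)/(b + 3)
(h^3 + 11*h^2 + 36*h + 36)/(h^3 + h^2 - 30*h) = (h^2 + 5*h + 6)/(h*(h - 5))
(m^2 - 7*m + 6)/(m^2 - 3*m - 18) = (m - 1)/(m + 3)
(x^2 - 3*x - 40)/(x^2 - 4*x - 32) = (x + 5)/(x + 4)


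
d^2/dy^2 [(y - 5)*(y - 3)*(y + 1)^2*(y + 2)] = 20*y^3 - 48*y^2 - 72*y + 44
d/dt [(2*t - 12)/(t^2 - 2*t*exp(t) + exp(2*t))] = 2*(2*t*exp(t) - t - 13*exp(t) + 12)/(t^3 - 3*t^2*exp(t) + 3*t*exp(2*t) - exp(3*t))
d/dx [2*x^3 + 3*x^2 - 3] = 6*x*(x + 1)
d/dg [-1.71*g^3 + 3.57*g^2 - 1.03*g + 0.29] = -5.13*g^2 + 7.14*g - 1.03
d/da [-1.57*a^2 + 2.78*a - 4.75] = 2.78 - 3.14*a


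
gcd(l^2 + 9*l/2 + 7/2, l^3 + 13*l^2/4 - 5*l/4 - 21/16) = l + 7/2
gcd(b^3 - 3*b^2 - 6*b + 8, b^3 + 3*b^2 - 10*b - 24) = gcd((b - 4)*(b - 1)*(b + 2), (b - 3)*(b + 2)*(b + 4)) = b + 2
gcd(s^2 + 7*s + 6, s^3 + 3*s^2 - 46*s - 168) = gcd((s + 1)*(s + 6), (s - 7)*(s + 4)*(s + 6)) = s + 6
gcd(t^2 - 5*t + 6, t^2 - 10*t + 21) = t - 3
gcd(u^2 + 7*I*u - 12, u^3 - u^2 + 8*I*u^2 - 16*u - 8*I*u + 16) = u + 4*I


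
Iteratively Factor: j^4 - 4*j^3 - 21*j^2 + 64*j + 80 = (j - 5)*(j^3 + j^2 - 16*j - 16) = (j - 5)*(j + 4)*(j^2 - 3*j - 4) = (j - 5)*(j - 4)*(j + 4)*(j + 1)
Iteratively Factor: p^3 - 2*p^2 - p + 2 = (p - 1)*(p^2 - p - 2) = (p - 2)*(p - 1)*(p + 1)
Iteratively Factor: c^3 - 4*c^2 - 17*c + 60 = (c + 4)*(c^2 - 8*c + 15) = (c - 5)*(c + 4)*(c - 3)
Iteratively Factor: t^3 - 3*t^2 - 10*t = (t - 5)*(t^2 + 2*t) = t*(t - 5)*(t + 2)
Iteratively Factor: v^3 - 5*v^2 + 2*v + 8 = (v - 2)*(v^2 - 3*v - 4) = (v - 4)*(v - 2)*(v + 1)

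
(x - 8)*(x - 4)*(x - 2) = x^3 - 14*x^2 + 56*x - 64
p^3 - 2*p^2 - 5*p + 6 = (p - 3)*(p - 1)*(p + 2)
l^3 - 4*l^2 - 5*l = l*(l - 5)*(l + 1)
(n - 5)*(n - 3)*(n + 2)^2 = n^4 - 4*n^3 - 13*n^2 + 28*n + 60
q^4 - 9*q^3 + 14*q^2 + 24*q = q*(q - 6)*(q - 4)*(q + 1)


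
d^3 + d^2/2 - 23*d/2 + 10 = (d - 5/2)*(d - 1)*(d + 4)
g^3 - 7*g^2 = g^2*(g - 7)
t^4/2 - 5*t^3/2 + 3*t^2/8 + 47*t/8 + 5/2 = (t/2 + 1/2)*(t - 4)*(t - 5/2)*(t + 1/2)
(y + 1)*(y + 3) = y^2 + 4*y + 3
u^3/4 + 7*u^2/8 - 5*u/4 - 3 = (u/4 + 1)*(u - 2)*(u + 3/2)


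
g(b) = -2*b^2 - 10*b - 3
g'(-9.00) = 26.00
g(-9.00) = -75.00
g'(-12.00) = 38.00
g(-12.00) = -171.00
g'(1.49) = -15.96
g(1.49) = -22.34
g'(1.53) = -16.12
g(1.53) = -22.98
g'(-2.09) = -1.64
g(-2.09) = 9.16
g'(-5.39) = 11.56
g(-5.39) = -7.20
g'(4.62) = -28.48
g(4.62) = -91.89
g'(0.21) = -10.84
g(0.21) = -5.19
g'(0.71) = -12.84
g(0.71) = -11.11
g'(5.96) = -33.84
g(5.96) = -133.64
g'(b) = -4*b - 10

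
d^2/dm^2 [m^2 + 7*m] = 2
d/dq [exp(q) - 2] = exp(q)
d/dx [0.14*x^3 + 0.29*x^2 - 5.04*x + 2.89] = 0.42*x^2 + 0.58*x - 5.04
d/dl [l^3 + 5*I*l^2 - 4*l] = 3*l^2 + 10*I*l - 4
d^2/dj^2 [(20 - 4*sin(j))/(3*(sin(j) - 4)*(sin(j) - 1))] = 4*(sin(j)^4 - 14*sin(j)^3 + 35*sin(j)^2 + 40*sin(j) - 170)/(3*(sin(j) - 4)^3*(sin(j) - 1)^2)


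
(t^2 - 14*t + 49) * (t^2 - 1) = t^4 - 14*t^3 + 48*t^2 + 14*t - 49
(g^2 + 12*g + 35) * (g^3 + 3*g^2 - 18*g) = g^5 + 15*g^4 + 53*g^3 - 111*g^2 - 630*g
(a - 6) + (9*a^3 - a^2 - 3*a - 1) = 9*a^3 - a^2 - 2*a - 7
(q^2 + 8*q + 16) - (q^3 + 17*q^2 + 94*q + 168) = -q^3 - 16*q^2 - 86*q - 152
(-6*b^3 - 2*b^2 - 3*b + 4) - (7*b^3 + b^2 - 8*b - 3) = -13*b^3 - 3*b^2 + 5*b + 7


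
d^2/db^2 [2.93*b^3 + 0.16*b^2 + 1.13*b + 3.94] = 17.58*b + 0.32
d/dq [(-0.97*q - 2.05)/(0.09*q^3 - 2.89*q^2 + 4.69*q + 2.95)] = (0.1746*q^3 - 2.2498*q^2 - 11.849*q + 6.753)/(0.0081*q^6 - 0.5202*q^5 + 9.1963*q^4 - 26.5772*q^3 + 4.9451*q^2 + 27.671*q + 8.7025)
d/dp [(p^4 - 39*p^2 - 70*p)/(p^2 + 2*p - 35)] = 2*(p^5 + 3*p^4 - 70*p^3 - 4*p^2 + 1365*p + 1225)/(p^4 + 4*p^3 - 66*p^2 - 140*p + 1225)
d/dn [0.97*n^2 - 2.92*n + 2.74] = 1.94*n - 2.92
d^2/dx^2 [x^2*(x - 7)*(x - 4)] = 12*x^2 - 66*x + 56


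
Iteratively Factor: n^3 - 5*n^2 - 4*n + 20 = (n - 5)*(n^2 - 4) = (n - 5)*(n - 2)*(n + 2)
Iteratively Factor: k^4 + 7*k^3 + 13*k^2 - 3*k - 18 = (k + 3)*(k^3 + 4*k^2 + k - 6) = (k + 2)*(k + 3)*(k^2 + 2*k - 3) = (k - 1)*(k + 2)*(k + 3)*(k + 3)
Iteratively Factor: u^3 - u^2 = (u - 1)*(u^2) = u*(u - 1)*(u)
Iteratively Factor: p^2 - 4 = (p + 2)*(p - 2)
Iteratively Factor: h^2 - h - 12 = (h - 4)*(h + 3)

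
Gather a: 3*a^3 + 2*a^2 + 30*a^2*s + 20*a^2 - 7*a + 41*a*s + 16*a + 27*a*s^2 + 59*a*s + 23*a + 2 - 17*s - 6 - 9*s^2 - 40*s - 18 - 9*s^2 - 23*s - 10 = 3*a^3 + a^2*(30*s + 22) + a*(27*s^2 + 100*s + 32) - 18*s^2 - 80*s - 32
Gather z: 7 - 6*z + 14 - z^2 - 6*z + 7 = -z^2 - 12*z + 28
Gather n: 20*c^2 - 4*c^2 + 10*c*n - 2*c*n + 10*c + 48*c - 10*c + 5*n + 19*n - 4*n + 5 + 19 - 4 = 16*c^2 + 48*c + n*(8*c + 20) + 20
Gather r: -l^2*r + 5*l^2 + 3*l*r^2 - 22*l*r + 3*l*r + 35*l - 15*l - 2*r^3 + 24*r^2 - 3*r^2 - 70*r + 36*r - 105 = 5*l^2 + 20*l - 2*r^3 + r^2*(3*l + 21) + r*(-l^2 - 19*l - 34) - 105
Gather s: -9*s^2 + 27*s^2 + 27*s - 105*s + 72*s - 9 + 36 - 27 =18*s^2 - 6*s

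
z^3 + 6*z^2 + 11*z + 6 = (z + 1)*(z + 2)*(z + 3)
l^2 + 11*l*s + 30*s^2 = (l + 5*s)*(l + 6*s)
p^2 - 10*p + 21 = (p - 7)*(p - 3)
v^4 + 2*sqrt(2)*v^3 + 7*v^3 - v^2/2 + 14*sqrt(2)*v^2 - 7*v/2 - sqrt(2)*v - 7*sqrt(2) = (v + 7)*(v - sqrt(2)/2)*(v + sqrt(2)/2)*(v + 2*sqrt(2))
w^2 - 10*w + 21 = (w - 7)*(w - 3)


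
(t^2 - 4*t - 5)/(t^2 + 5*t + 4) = (t - 5)/(t + 4)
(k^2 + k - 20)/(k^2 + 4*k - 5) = (k - 4)/(k - 1)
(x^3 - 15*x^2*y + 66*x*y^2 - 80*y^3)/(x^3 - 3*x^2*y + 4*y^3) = (x^2 - 13*x*y + 40*y^2)/(x^2 - x*y - 2*y^2)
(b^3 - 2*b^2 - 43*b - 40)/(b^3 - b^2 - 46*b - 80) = (b + 1)/(b + 2)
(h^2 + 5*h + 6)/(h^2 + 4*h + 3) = (h + 2)/(h + 1)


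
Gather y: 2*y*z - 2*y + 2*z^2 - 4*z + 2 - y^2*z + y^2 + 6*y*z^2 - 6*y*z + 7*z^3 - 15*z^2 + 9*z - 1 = y^2*(1 - z) + y*(6*z^2 - 4*z - 2) + 7*z^3 - 13*z^2 + 5*z + 1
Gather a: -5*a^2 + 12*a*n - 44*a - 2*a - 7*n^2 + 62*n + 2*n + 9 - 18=-5*a^2 + a*(12*n - 46) - 7*n^2 + 64*n - 9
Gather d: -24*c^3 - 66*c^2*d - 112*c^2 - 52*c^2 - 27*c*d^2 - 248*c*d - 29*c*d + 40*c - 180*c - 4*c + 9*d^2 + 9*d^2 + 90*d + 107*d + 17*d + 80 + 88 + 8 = -24*c^3 - 164*c^2 - 144*c + d^2*(18 - 27*c) + d*(-66*c^2 - 277*c + 214) + 176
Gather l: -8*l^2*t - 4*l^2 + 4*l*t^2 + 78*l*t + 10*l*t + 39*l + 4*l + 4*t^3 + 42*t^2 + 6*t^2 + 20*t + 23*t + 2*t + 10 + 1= l^2*(-8*t - 4) + l*(4*t^2 + 88*t + 43) + 4*t^3 + 48*t^2 + 45*t + 11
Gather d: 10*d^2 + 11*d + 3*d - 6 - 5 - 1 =10*d^2 + 14*d - 12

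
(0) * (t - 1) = 0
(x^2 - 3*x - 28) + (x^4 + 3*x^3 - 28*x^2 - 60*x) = x^4 + 3*x^3 - 27*x^2 - 63*x - 28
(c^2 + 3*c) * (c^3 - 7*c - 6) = c^5 + 3*c^4 - 7*c^3 - 27*c^2 - 18*c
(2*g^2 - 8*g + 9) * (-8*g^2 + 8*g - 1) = -16*g^4 + 80*g^3 - 138*g^2 + 80*g - 9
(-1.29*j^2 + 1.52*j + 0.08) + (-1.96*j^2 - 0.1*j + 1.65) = -3.25*j^2 + 1.42*j + 1.73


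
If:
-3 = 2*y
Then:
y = -3/2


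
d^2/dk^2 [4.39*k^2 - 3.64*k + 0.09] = 8.78000000000000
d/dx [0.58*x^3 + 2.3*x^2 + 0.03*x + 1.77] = 1.74*x^2 + 4.6*x + 0.03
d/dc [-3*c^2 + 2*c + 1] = 2 - 6*c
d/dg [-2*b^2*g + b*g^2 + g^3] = -2*b^2 + 2*b*g + 3*g^2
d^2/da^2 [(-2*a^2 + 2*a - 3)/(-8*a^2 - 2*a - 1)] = 4*(-80*a^3 + 264*a^2 + 96*a - 3)/(512*a^6 + 384*a^5 + 288*a^4 + 104*a^3 + 36*a^2 + 6*a + 1)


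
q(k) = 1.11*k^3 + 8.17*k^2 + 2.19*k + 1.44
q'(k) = 3.33*k^2 + 16.34*k + 2.19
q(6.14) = 579.83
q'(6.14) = 228.06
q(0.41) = 3.79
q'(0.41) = 9.45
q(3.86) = 195.46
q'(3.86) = 114.88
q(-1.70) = 15.87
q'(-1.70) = -15.96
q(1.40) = 23.57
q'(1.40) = 31.59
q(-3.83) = 50.54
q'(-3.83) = -11.54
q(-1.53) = 13.24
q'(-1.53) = -15.02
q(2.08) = 51.33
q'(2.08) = 50.58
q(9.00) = 1492.11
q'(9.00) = 418.98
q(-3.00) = 38.43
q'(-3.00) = -16.86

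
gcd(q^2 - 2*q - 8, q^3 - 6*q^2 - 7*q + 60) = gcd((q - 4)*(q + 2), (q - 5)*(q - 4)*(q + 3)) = q - 4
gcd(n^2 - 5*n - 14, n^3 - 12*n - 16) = n + 2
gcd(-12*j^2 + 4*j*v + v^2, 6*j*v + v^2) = 6*j + v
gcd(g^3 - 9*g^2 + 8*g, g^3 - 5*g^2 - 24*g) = g^2 - 8*g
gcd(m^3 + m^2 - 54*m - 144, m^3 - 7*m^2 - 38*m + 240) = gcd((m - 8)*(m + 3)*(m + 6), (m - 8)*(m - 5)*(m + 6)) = m^2 - 2*m - 48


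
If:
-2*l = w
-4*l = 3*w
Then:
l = 0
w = 0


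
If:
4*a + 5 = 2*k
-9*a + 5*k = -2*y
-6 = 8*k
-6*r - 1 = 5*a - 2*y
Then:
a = -13/8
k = -3/4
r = -5/8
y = -87/16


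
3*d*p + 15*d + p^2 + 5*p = (3*d + p)*(p + 5)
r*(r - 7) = r^2 - 7*r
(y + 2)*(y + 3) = y^2 + 5*y + 6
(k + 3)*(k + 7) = k^2 + 10*k + 21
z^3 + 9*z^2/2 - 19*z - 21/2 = (z - 3)*(z + 1/2)*(z + 7)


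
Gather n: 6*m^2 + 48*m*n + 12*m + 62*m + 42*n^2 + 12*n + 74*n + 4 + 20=6*m^2 + 74*m + 42*n^2 + n*(48*m + 86) + 24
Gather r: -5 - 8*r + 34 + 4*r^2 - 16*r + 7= 4*r^2 - 24*r + 36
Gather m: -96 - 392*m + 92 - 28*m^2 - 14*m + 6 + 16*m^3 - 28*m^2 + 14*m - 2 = 16*m^3 - 56*m^2 - 392*m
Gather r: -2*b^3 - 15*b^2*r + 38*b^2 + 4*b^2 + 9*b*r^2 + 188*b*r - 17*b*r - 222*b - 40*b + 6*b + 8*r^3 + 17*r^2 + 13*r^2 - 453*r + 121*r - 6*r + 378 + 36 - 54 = -2*b^3 + 42*b^2 - 256*b + 8*r^3 + r^2*(9*b + 30) + r*(-15*b^2 + 171*b - 338) + 360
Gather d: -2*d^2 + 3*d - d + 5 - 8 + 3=-2*d^2 + 2*d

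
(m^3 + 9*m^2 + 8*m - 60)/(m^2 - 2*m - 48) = (m^2 + 3*m - 10)/(m - 8)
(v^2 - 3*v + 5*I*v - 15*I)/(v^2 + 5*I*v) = (v - 3)/v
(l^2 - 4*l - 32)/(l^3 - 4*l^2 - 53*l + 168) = (l + 4)/(l^2 + 4*l - 21)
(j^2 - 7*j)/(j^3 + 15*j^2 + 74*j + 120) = j*(j - 7)/(j^3 + 15*j^2 + 74*j + 120)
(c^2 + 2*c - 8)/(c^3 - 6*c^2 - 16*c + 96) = (c - 2)/(c^2 - 10*c + 24)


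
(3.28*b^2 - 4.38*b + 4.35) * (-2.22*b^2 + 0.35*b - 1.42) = -7.2816*b^4 + 10.8716*b^3 - 15.8476*b^2 + 7.7421*b - 6.177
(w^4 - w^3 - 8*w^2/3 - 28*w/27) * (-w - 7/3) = -w^5 - 4*w^4/3 + 5*w^3 + 196*w^2/27 + 196*w/81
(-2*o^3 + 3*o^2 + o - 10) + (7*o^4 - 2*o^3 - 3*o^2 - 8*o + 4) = 7*o^4 - 4*o^3 - 7*o - 6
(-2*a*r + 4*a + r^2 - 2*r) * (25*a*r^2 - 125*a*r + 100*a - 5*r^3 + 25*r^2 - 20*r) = -50*a^2*r^3 + 350*a^2*r^2 - 700*a^2*r + 400*a^2 + 35*a*r^4 - 245*a*r^3 + 490*a*r^2 - 280*a*r - 5*r^5 + 35*r^4 - 70*r^3 + 40*r^2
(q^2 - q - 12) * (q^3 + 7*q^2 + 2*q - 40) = q^5 + 6*q^4 - 17*q^3 - 126*q^2 + 16*q + 480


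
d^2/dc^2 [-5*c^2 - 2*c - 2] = -10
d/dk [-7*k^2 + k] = 1 - 14*k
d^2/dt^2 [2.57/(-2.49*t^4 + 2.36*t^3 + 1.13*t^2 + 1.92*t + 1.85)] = ((76.7916*t^2 - 36.3912*t - 5.8082)*(-2.49*t^4 + 2.36*t^3 + 1.13*t^2 + 1.92*t + 1.85) + 2.57*(-19.92*t^3 + 14.16*t^2 + 4.52*t + 3.84)*(-9.96*t^3 + 7.08*t^2 + 2.26*t + 1.92))/(-2.49*t^4 + 2.36*t^3 + 1.13*t^2 + 1.92*t + 1.85)^3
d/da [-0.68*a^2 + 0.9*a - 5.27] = 0.9 - 1.36*a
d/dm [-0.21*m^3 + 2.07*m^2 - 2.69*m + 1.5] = -0.63*m^2 + 4.14*m - 2.69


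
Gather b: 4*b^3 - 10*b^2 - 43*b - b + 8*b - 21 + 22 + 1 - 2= 4*b^3 - 10*b^2 - 36*b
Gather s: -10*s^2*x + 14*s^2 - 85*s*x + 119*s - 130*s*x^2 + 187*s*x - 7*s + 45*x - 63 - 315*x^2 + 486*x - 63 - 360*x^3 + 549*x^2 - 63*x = s^2*(14 - 10*x) + s*(-130*x^2 + 102*x + 112) - 360*x^3 + 234*x^2 + 468*x - 126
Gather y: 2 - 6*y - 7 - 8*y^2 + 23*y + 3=-8*y^2 + 17*y - 2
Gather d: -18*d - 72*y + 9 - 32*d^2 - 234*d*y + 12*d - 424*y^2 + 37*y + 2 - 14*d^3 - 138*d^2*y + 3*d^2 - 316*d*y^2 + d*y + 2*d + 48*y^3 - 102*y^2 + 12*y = -14*d^3 + d^2*(-138*y - 29) + d*(-316*y^2 - 233*y - 4) + 48*y^3 - 526*y^2 - 23*y + 11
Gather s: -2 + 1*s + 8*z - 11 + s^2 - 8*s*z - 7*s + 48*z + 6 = s^2 + s*(-8*z - 6) + 56*z - 7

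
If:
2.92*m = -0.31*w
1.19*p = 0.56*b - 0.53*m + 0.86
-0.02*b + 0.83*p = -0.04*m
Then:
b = -0.094440561612773*w - 1.61859410430839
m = -0.106164383561644*w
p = 0.00284067965085578*w - 0.0390022675736961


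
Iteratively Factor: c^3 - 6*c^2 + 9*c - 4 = (c - 1)*(c^2 - 5*c + 4) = (c - 1)^2*(c - 4)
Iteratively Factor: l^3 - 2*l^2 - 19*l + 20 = (l - 5)*(l^2 + 3*l - 4) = (l - 5)*(l + 4)*(l - 1)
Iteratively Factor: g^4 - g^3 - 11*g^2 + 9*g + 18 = (g - 3)*(g^3 + 2*g^2 - 5*g - 6) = (g - 3)*(g + 1)*(g^2 + g - 6) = (g - 3)*(g + 1)*(g + 3)*(g - 2)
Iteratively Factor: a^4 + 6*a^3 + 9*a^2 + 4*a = (a)*(a^3 + 6*a^2 + 9*a + 4) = a*(a + 4)*(a^2 + 2*a + 1) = a*(a + 1)*(a + 4)*(a + 1)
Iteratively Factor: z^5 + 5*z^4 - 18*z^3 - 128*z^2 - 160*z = (z - 5)*(z^4 + 10*z^3 + 32*z^2 + 32*z) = (z - 5)*(z + 4)*(z^3 + 6*z^2 + 8*z) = (z - 5)*(z + 4)^2*(z^2 + 2*z) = (z - 5)*(z + 2)*(z + 4)^2*(z)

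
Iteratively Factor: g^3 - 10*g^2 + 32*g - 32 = (g - 4)*(g^2 - 6*g + 8) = (g - 4)^2*(g - 2)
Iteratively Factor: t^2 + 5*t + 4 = (t + 1)*(t + 4)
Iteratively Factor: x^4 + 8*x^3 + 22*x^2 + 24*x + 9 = (x + 3)*(x^3 + 5*x^2 + 7*x + 3) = (x + 1)*(x + 3)*(x^2 + 4*x + 3) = (x + 1)^2*(x + 3)*(x + 3)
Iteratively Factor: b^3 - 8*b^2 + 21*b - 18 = (b - 3)*(b^2 - 5*b + 6) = (b - 3)^2*(b - 2)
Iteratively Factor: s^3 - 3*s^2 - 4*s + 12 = (s - 3)*(s^2 - 4) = (s - 3)*(s - 2)*(s + 2)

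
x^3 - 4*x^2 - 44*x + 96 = (x - 8)*(x - 2)*(x + 6)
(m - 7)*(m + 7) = m^2 - 49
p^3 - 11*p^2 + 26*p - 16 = (p - 8)*(p - 2)*(p - 1)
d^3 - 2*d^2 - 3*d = d*(d - 3)*(d + 1)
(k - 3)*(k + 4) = k^2 + k - 12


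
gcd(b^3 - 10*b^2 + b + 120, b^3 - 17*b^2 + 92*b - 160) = b^2 - 13*b + 40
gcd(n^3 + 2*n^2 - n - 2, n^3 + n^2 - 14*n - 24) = n + 2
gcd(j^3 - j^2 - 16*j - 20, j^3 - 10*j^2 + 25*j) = j - 5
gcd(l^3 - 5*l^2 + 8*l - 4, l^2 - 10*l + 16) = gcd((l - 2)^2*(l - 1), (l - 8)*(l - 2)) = l - 2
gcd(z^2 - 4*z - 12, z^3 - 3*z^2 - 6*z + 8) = z + 2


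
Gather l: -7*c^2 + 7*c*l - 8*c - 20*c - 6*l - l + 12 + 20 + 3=-7*c^2 - 28*c + l*(7*c - 7) + 35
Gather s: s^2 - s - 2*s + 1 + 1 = s^2 - 3*s + 2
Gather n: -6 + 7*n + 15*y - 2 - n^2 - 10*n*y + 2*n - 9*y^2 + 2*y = -n^2 + n*(9 - 10*y) - 9*y^2 + 17*y - 8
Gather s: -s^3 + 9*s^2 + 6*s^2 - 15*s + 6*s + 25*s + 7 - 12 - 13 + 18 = -s^3 + 15*s^2 + 16*s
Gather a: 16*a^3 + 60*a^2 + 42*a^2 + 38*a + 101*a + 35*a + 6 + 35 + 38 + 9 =16*a^3 + 102*a^2 + 174*a + 88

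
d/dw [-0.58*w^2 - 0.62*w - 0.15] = -1.16*w - 0.62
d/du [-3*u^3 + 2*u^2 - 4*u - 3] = -9*u^2 + 4*u - 4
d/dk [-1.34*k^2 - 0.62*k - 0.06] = -2.68*k - 0.62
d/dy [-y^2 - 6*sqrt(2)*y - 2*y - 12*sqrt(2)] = -2*y - 6*sqrt(2) - 2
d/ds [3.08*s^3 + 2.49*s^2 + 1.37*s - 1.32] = 9.24*s^2 + 4.98*s + 1.37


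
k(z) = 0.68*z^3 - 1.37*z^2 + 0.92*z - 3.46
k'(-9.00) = 190.82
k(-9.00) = -618.43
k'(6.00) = 57.92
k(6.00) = 99.62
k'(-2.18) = 16.59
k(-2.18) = -19.02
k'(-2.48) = 20.26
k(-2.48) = -24.54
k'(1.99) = 3.55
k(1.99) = -1.70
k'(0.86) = 0.07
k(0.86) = -3.25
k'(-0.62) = 3.40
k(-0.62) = -4.72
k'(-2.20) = 16.82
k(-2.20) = -19.36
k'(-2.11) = 15.78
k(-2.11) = -17.89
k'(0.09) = 0.69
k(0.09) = -3.39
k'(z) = 2.04*z^2 - 2.74*z + 0.92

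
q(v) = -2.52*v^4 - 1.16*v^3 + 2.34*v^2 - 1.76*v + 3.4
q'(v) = -10.08*v^3 - 3.48*v^2 + 4.68*v - 1.76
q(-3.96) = -500.60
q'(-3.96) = 551.09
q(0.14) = 3.20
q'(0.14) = -1.20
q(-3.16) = -182.34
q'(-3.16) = 266.77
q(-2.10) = -20.85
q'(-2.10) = 66.42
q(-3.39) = -251.36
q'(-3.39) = 335.08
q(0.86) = 1.50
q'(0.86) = -6.72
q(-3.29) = -219.42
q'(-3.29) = 304.14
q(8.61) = -14427.52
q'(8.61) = -6653.28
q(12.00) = -53939.96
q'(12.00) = -17864.96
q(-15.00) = -123103.70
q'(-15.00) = 33165.04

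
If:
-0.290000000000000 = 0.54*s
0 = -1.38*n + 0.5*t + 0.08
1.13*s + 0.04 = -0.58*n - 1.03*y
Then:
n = 0.977330779054917 - 1.77586206896552*y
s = -0.54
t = 2.53743295019157 - 4.90137931034483*y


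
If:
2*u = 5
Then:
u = 5/2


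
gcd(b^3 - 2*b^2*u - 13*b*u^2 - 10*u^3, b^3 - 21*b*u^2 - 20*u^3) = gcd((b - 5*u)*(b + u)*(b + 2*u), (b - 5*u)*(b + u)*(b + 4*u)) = -b^2 + 4*b*u + 5*u^2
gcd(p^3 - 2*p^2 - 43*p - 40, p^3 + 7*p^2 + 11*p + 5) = p^2 + 6*p + 5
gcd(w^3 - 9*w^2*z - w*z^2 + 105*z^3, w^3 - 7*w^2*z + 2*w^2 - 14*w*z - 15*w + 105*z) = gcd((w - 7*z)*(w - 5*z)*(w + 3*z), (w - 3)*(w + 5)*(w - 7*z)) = -w + 7*z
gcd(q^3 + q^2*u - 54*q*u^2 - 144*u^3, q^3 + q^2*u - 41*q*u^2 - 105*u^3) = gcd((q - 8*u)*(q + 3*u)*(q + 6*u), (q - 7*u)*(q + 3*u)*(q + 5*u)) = q + 3*u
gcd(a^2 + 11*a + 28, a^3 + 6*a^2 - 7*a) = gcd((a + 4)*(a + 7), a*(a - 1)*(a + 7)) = a + 7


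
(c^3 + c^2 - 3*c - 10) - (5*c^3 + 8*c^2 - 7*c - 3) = -4*c^3 - 7*c^2 + 4*c - 7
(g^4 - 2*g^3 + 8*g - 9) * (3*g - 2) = 3*g^5 - 8*g^4 + 4*g^3 + 24*g^2 - 43*g + 18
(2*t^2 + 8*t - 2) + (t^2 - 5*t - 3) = 3*t^2 + 3*t - 5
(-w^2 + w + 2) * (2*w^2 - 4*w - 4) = -2*w^4 + 6*w^3 + 4*w^2 - 12*w - 8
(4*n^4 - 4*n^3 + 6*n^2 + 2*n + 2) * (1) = 4*n^4 - 4*n^3 + 6*n^2 + 2*n + 2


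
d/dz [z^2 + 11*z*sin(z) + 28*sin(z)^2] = 11*z*cos(z) + 2*z + 11*sin(z) + 28*sin(2*z)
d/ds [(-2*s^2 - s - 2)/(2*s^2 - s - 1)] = (4*s^2 + 12*s - 1)/(4*s^4 - 4*s^3 - 3*s^2 + 2*s + 1)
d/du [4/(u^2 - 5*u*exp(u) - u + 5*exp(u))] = 4*(5*u*exp(u) - 2*u + 1)/(u^2 - 5*u*exp(u) - u + 5*exp(u))^2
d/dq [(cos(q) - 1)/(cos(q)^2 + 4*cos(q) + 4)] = (cos(q) - 4)*sin(q)/(cos(q) + 2)^3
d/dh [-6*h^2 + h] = 1 - 12*h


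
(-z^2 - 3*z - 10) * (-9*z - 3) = 9*z^3 + 30*z^2 + 99*z + 30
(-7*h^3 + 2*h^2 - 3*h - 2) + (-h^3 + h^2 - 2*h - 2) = -8*h^3 + 3*h^2 - 5*h - 4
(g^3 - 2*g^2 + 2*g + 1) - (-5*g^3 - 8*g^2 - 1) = 6*g^3 + 6*g^2 + 2*g + 2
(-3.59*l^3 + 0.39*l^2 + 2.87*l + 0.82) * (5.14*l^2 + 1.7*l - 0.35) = -18.4526*l^5 - 4.0984*l^4 + 16.6713*l^3 + 8.9573*l^2 + 0.3895*l - 0.287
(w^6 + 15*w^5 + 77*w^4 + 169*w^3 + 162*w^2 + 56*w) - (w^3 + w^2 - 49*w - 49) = w^6 + 15*w^5 + 77*w^4 + 168*w^3 + 161*w^2 + 105*w + 49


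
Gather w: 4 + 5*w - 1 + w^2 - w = w^2 + 4*w + 3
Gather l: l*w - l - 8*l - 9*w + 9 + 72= l*(w - 9) - 9*w + 81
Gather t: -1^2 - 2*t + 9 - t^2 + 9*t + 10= -t^2 + 7*t + 18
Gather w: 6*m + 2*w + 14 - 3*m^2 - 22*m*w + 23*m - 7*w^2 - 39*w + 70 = -3*m^2 + 29*m - 7*w^2 + w*(-22*m - 37) + 84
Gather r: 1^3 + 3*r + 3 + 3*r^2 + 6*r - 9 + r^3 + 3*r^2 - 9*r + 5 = r^3 + 6*r^2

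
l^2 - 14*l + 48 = (l - 8)*(l - 6)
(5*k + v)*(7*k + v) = 35*k^2 + 12*k*v + v^2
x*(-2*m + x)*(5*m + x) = -10*m^2*x + 3*m*x^2 + x^3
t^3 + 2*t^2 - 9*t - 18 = (t - 3)*(t + 2)*(t + 3)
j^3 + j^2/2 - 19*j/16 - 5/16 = (j - 1)*(j + 1/4)*(j + 5/4)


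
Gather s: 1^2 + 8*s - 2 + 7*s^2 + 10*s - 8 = 7*s^2 + 18*s - 9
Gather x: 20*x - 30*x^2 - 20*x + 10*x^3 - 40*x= 10*x^3 - 30*x^2 - 40*x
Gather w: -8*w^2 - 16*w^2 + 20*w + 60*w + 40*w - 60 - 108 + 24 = -24*w^2 + 120*w - 144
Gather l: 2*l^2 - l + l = 2*l^2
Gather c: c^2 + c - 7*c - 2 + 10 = c^2 - 6*c + 8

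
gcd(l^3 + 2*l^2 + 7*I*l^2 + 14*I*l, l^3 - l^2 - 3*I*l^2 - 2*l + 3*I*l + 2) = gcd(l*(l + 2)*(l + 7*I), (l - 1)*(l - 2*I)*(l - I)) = 1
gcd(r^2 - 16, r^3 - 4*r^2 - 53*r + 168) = 1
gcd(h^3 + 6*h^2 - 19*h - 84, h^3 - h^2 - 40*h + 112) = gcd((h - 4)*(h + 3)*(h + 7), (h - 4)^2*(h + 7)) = h^2 + 3*h - 28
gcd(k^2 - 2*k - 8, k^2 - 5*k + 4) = k - 4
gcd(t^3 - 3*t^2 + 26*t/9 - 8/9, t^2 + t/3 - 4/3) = t - 1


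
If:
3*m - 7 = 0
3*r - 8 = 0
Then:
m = 7/3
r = 8/3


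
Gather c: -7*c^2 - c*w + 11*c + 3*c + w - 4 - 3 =-7*c^2 + c*(14 - w) + w - 7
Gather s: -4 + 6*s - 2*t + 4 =6*s - 2*t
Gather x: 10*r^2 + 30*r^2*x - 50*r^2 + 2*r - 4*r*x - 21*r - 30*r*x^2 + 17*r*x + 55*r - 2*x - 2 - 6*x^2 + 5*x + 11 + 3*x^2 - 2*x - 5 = -40*r^2 + 36*r + x^2*(-30*r - 3) + x*(30*r^2 + 13*r + 1) + 4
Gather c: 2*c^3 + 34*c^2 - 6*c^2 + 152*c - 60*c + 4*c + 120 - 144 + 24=2*c^3 + 28*c^2 + 96*c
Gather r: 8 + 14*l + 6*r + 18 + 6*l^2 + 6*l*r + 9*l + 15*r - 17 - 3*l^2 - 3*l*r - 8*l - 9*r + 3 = 3*l^2 + 15*l + r*(3*l + 12) + 12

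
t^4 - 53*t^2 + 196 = (t - 7)*(t - 2)*(t + 2)*(t + 7)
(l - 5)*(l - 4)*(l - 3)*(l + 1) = l^4 - 11*l^3 + 35*l^2 - 13*l - 60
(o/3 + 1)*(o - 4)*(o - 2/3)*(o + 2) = o^4/3 + o^3/9 - 44*o^2/9 - 44*o/9 + 16/3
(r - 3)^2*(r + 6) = r^3 - 27*r + 54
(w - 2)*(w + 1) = w^2 - w - 2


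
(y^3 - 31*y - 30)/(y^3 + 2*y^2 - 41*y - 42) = (y + 5)/(y + 7)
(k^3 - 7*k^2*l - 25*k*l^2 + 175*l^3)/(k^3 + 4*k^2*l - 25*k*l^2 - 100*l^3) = (k - 7*l)/(k + 4*l)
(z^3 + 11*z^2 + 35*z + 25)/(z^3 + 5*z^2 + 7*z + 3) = (z^2 + 10*z + 25)/(z^2 + 4*z + 3)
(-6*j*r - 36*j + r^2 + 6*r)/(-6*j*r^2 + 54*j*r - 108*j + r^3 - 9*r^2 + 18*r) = (r + 6)/(r^2 - 9*r + 18)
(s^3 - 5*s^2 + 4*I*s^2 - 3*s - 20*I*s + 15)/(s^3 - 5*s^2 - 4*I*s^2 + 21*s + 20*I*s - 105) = (s + I)/(s - 7*I)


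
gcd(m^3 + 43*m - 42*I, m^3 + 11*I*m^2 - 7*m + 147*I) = m + 7*I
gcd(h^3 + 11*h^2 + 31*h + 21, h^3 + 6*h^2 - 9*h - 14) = h^2 + 8*h + 7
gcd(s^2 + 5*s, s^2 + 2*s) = s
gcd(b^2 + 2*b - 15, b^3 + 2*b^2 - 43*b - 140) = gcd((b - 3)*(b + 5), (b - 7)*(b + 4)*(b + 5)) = b + 5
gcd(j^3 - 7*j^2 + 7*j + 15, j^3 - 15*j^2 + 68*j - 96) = j - 3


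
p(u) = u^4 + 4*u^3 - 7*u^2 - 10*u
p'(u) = 4*u^3 + 12*u^2 - 14*u - 10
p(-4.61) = -42.90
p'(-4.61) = -82.32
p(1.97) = -1.22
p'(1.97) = 39.57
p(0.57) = -7.13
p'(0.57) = -13.34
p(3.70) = 257.20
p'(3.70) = 305.09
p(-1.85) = -19.07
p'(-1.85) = 31.64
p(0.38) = -4.57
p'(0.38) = -13.37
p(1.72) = -8.80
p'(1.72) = 21.77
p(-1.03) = -0.37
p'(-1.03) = 12.78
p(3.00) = 96.00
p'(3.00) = 164.00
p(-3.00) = -60.00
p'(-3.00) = 32.00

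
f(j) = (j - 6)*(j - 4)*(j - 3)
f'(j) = (j - 6)*(j - 4) + (j - 6)*(j - 3) + (j - 4)*(j - 3)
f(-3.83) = -525.70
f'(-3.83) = 197.59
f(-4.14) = -589.33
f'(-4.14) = 213.06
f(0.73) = -39.12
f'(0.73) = 36.62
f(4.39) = -0.87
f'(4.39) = -2.32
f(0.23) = -60.26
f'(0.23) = 48.18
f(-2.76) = -341.09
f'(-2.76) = 148.61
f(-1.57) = -192.69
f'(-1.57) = 102.21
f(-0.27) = -87.55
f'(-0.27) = 61.24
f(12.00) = 432.00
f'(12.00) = 174.00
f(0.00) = -72.00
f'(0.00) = 54.00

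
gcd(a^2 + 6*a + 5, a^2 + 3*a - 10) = a + 5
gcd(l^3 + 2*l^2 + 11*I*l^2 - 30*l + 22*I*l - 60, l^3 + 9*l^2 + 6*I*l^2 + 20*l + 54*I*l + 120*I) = l + 6*I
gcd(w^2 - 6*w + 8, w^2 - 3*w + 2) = w - 2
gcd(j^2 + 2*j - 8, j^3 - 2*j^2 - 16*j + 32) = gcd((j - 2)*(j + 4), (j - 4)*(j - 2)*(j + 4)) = j^2 + 2*j - 8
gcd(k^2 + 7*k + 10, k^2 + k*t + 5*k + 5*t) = k + 5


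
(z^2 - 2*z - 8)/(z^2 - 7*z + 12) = (z + 2)/(z - 3)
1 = 1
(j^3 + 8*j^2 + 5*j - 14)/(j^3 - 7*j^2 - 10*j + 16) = (j + 7)/(j - 8)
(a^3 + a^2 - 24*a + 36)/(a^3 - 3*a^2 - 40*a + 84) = (a - 3)/(a - 7)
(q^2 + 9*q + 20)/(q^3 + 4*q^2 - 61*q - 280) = (q + 4)/(q^2 - q - 56)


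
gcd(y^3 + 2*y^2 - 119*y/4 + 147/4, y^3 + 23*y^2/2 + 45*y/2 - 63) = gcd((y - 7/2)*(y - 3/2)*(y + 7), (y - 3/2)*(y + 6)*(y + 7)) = y^2 + 11*y/2 - 21/2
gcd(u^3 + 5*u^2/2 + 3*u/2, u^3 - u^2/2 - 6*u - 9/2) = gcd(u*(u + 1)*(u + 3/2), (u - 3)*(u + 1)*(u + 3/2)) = u^2 + 5*u/2 + 3/2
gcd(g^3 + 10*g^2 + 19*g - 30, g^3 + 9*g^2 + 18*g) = g + 6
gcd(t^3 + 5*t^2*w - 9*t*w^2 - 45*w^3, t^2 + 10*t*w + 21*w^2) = t + 3*w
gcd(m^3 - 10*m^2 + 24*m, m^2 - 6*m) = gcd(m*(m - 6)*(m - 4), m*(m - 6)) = m^2 - 6*m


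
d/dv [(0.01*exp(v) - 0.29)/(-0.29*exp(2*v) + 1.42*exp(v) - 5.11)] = (0.0029*exp(2*v) - 0.1682*exp(v) + 0.3607)*exp(v)/(0.0841*exp(4*v) - 0.8236*exp(3*v) + 4.9802*exp(2*v) - 14.5124*exp(v) + 26.1121)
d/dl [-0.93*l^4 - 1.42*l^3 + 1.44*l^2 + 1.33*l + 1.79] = -3.72*l^3 - 4.26*l^2 + 2.88*l + 1.33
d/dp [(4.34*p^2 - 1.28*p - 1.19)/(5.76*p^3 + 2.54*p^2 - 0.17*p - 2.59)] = (-24.9984*p^4 + 14.7456*p^3 + 23.0766*p^2 - 16.436*p + 3.1129)/(33.1776*p^6 + 29.2608*p^5 + 4.4932*p^4 - 30.7004*p^3 - 13.1283*p^2 + 0.8806*p + 6.7081)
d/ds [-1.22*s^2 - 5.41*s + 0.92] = -2.44*s - 5.41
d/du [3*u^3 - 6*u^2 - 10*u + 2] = 9*u^2 - 12*u - 10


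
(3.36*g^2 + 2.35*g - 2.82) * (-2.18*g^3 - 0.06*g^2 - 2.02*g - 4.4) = -7.3248*g^5 - 5.3246*g^4 - 0.7806*g^3 - 19.3618*g^2 - 4.6436*g + 12.408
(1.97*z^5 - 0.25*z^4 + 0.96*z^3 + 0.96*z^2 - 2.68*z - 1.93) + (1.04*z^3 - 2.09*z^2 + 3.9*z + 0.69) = 1.97*z^5 - 0.25*z^4 + 2.0*z^3 - 1.13*z^2 + 1.22*z - 1.24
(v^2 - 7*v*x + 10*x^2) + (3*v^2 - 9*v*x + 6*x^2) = 4*v^2 - 16*v*x + 16*x^2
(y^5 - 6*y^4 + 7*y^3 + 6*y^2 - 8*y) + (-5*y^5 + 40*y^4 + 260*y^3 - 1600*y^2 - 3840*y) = -4*y^5 + 34*y^4 + 267*y^3 - 1594*y^2 - 3848*y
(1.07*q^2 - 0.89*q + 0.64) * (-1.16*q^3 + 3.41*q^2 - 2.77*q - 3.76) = -1.2412*q^5 + 4.6811*q^4 - 6.7412*q^3 + 0.6245*q^2 + 1.5736*q - 2.4064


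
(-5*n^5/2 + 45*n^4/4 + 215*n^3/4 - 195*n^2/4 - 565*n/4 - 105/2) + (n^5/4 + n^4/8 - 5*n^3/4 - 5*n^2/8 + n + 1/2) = -9*n^5/4 + 91*n^4/8 + 105*n^3/2 - 395*n^2/8 - 561*n/4 - 52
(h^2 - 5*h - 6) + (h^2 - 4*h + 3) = 2*h^2 - 9*h - 3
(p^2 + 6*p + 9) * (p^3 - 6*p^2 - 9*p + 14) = p^5 - 36*p^3 - 94*p^2 + 3*p + 126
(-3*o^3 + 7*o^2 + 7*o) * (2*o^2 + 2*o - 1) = -6*o^5 + 8*o^4 + 31*o^3 + 7*o^2 - 7*o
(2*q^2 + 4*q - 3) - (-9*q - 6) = 2*q^2 + 13*q + 3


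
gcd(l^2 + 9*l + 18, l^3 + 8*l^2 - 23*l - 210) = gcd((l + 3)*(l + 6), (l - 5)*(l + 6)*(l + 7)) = l + 6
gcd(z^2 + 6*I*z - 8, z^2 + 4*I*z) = z + 4*I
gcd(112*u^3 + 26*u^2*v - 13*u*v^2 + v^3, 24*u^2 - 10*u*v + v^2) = 1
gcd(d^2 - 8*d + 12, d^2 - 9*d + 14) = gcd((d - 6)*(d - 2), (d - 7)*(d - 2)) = d - 2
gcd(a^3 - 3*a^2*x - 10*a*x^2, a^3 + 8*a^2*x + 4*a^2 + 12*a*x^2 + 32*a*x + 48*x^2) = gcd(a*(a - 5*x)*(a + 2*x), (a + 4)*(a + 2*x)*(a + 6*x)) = a + 2*x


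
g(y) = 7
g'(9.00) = 0.00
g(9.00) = 7.00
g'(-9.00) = 0.00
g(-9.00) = 7.00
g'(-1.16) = 0.00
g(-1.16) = 7.00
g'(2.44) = 0.00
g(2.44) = 7.00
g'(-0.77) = 0.00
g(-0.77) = 7.00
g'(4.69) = 0.00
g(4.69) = 7.00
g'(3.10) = 0.00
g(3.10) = 7.00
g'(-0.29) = 0.00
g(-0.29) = 7.00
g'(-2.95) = 0.00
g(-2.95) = 7.00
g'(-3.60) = 0.00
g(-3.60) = 7.00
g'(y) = 0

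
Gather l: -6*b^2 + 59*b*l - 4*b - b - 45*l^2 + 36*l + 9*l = -6*b^2 - 5*b - 45*l^2 + l*(59*b + 45)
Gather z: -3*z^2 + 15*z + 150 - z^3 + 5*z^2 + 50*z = -z^3 + 2*z^2 + 65*z + 150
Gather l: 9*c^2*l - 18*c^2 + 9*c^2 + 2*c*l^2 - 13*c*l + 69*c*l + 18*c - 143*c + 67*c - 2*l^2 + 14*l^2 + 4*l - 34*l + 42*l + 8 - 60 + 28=-9*c^2 - 58*c + l^2*(2*c + 12) + l*(9*c^2 + 56*c + 12) - 24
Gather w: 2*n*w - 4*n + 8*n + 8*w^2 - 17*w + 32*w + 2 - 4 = 4*n + 8*w^2 + w*(2*n + 15) - 2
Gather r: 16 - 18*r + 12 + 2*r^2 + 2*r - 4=2*r^2 - 16*r + 24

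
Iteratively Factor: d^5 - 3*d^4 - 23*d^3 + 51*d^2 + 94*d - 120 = (d + 4)*(d^4 - 7*d^3 + 5*d^2 + 31*d - 30) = (d - 1)*(d + 4)*(d^3 - 6*d^2 - d + 30) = (d - 3)*(d - 1)*(d + 4)*(d^2 - 3*d - 10) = (d - 3)*(d - 1)*(d + 2)*(d + 4)*(d - 5)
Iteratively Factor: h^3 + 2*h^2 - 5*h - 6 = (h + 1)*(h^2 + h - 6) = (h - 2)*(h + 1)*(h + 3)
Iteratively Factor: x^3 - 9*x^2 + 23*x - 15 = (x - 1)*(x^2 - 8*x + 15) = (x - 3)*(x - 1)*(x - 5)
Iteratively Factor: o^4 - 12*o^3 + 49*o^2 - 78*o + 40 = (o - 4)*(o^3 - 8*o^2 + 17*o - 10) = (o - 4)*(o - 1)*(o^2 - 7*o + 10) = (o - 5)*(o - 4)*(o - 1)*(o - 2)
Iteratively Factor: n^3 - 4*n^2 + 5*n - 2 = (n - 1)*(n^2 - 3*n + 2) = (n - 2)*(n - 1)*(n - 1)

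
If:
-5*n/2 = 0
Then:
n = 0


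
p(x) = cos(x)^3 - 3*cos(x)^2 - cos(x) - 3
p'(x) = -3*sin(x)*cos(x)^2 + 6*sin(x)*cos(x) + sin(x)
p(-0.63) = -5.24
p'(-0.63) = -2.29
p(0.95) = -4.40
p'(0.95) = 2.83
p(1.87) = -2.99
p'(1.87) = -0.98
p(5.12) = -3.81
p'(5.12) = -2.67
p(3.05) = -5.97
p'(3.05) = -0.73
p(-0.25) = -5.88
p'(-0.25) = -0.99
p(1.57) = -3.00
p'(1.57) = 1.00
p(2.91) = -5.79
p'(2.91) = -1.76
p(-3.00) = -5.92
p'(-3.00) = 1.11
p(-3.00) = -5.92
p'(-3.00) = 1.11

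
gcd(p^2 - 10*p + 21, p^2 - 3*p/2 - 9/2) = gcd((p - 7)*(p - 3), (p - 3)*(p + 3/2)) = p - 3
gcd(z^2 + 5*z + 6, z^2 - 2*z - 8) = z + 2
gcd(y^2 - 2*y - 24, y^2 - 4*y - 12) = y - 6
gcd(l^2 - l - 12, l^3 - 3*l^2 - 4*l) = l - 4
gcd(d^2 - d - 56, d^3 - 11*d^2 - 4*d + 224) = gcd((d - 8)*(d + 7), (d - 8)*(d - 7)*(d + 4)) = d - 8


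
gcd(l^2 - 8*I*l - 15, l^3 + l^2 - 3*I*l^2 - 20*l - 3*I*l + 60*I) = l - 3*I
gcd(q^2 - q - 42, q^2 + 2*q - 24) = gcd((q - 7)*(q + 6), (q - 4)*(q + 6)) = q + 6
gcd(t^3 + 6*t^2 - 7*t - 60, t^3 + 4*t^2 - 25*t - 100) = t^2 + 9*t + 20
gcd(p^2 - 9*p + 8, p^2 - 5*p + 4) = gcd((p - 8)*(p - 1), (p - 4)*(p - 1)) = p - 1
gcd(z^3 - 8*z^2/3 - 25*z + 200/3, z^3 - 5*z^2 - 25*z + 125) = z^2 - 25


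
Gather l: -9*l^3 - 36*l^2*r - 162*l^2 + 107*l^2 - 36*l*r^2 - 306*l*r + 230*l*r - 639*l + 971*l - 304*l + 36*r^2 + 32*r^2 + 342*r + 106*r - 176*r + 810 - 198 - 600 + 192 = -9*l^3 + l^2*(-36*r - 55) + l*(-36*r^2 - 76*r + 28) + 68*r^2 + 272*r + 204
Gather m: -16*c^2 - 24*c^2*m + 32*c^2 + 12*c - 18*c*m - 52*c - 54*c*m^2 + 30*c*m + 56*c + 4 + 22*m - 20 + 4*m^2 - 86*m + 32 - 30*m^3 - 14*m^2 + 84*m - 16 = 16*c^2 + 16*c - 30*m^3 + m^2*(-54*c - 10) + m*(-24*c^2 + 12*c + 20)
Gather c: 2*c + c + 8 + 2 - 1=3*c + 9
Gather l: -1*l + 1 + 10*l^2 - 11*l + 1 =10*l^2 - 12*l + 2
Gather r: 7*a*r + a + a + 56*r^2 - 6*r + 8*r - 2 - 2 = 2*a + 56*r^2 + r*(7*a + 2) - 4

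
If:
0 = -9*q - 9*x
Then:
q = -x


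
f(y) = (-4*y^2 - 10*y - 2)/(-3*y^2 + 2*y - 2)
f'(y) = (-8*y - 10)/(-3*y^2 + 2*y - 2) + (6*y - 2)*(-4*y^2 - 10*y - 2)/(-3*y^2 + 2*y - 2)^2 = 2*(-19*y^2 + 2*y + 12)/(9*y^4 - 12*y^3 + 16*y^2 - 8*y + 4)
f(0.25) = 2.81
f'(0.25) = 7.95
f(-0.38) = -0.38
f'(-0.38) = 1.67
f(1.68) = 4.23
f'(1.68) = -1.52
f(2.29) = 3.49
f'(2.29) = -0.96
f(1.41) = 4.68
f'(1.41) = -1.73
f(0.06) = 1.38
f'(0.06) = 6.74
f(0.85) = 5.43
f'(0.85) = -0.01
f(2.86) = 3.04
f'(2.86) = -0.64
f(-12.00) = 1.00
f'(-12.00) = -0.03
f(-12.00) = 1.00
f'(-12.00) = -0.03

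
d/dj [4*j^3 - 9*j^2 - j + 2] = 12*j^2 - 18*j - 1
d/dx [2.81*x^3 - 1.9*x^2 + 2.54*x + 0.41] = 8.43*x^2 - 3.8*x + 2.54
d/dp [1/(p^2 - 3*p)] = (3 - 2*p)/(p^2*(p - 3)^2)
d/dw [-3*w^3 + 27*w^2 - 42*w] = -9*w^2 + 54*w - 42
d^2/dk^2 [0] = 0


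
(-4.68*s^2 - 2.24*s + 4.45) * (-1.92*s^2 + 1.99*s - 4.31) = 8.9856*s^4 - 5.0124*s^3 + 7.1692*s^2 + 18.5099*s - 19.1795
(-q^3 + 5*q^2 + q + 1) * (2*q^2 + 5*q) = -2*q^5 + 5*q^4 + 27*q^3 + 7*q^2 + 5*q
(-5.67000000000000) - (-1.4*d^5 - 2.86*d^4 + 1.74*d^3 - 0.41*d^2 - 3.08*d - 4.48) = 1.4*d^5 + 2.86*d^4 - 1.74*d^3 + 0.41*d^2 + 3.08*d - 1.19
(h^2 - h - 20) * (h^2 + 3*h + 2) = h^4 + 2*h^3 - 21*h^2 - 62*h - 40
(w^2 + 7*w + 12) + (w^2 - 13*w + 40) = 2*w^2 - 6*w + 52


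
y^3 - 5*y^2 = y^2*(y - 5)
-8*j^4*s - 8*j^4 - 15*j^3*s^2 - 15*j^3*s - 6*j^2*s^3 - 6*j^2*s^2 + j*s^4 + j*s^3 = (-8*j + s)*(j + s)^2*(j*s + j)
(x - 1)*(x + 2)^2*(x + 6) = x^4 + 9*x^3 + 18*x^2 - 4*x - 24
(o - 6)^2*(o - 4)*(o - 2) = o^4 - 18*o^3 + 116*o^2 - 312*o + 288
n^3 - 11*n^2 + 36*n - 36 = (n - 6)*(n - 3)*(n - 2)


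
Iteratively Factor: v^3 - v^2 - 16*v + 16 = (v + 4)*(v^2 - 5*v + 4) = (v - 1)*(v + 4)*(v - 4)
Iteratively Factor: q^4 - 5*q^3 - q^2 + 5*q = (q - 5)*(q^3 - q) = (q - 5)*(q - 1)*(q^2 + q) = q*(q - 5)*(q - 1)*(q + 1)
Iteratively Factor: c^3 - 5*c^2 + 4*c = (c - 4)*(c^2 - c) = (c - 4)*(c - 1)*(c)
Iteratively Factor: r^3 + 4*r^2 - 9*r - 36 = (r + 4)*(r^2 - 9) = (r + 3)*(r + 4)*(r - 3)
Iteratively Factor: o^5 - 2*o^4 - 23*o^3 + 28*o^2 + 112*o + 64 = (o + 4)*(o^4 - 6*o^3 + o^2 + 24*o + 16) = (o - 4)*(o + 4)*(o^3 - 2*o^2 - 7*o - 4) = (o - 4)^2*(o + 4)*(o^2 + 2*o + 1) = (o - 4)^2*(o + 1)*(o + 4)*(o + 1)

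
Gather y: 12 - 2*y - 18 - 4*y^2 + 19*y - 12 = -4*y^2 + 17*y - 18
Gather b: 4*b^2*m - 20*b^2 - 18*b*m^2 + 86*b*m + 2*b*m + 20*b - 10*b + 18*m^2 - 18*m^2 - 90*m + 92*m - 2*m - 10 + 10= b^2*(4*m - 20) + b*(-18*m^2 + 88*m + 10)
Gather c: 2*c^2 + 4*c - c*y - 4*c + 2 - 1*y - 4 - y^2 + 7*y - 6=2*c^2 - c*y - y^2 + 6*y - 8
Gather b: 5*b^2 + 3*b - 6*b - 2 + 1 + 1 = 5*b^2 - 3*b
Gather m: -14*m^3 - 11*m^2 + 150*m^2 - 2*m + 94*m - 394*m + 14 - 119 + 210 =-14*m^3 + 139*m^2 - 302*m + 105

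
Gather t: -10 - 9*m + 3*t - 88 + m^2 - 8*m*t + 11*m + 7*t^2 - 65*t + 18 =m^2 + 2*m + 7*t^2 + t*(-8*m - 62) - 80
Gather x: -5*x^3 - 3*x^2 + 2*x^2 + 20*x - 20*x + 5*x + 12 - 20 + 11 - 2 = -5*x^3 - x^2 + 5*x + 1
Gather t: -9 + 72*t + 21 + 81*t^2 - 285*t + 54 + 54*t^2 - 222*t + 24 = 135*t^2 - 435*t + 90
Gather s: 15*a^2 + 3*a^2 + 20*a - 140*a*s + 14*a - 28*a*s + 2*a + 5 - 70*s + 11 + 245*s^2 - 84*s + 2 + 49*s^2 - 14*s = 18*a^2 + 36*a + 294*s^2 + s*(-168*a - 168) + 18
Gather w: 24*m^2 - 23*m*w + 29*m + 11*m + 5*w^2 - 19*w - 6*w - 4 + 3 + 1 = 24*m^2 + 40*m + 5*w^2 + w*(-23*m - 25)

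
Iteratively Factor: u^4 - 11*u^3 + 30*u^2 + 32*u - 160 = (u + 2)*(u^3 - 13*u^2 + 56*u - 80) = (u - 4)*(u + 2)*(u^2 - 9*u + 20) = (u - 4)^2*(u + 2)*(u - 5)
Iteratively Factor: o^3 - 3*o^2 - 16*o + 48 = (o + 4)*(o^2 - 7*o + 12) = (o - 3)*(o + 4)*(o - 4)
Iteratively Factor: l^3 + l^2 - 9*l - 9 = (l + 1)*(l^2 - 9) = (l - 3)*(l + 1)*(l + 3)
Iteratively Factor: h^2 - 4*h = (h - 4)*(h)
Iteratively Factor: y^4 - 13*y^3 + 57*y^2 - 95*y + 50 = (y - 5)*(y^3 - 8*y^2 + 17*y - 10) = (y - 5)^2*(y^2 - 3*y + 2) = (y - 5)^2*(y - 1)*(y - 2)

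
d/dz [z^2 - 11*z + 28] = 2*z - 11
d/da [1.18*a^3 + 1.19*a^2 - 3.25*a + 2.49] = 3.54*a^2 + 2.38*a - 3.25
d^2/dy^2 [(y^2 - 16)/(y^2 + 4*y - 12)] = 8*(-y^3 - 3*y^2 - 48*y - 76)/(y^6 + 12*y^5 + 12*y^4 - 224*y^3 - 144*y^2 + 1728*y - 1728)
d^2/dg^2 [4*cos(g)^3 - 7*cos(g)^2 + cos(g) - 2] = -4*cos(g) + 14*cos(2*g) - 9*cos(3*g)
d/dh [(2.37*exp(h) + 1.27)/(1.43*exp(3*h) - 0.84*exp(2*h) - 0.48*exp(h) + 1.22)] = (-6.7782*exp(3*h) - 3.4575*exp(2*h) + 2.1336*exp(h) + 3.501)*exp(h)/(2.0449*exp(6*h) - 2.4024*exp(5*h) - 0.6672*exp(4*h) + 4.2956*exp(3*h) - 1.8192*exp(2*h) - 1.1712*exp(h) + 1.4884)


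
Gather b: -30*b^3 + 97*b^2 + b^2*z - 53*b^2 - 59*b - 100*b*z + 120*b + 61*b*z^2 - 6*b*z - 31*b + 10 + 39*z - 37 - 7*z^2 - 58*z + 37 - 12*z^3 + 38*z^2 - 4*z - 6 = -30*b^3 + b^2*(z + 44) + b*(61*z^2 - 106*z + 30) - 12*z^3 + 31*z^2 - 23*z + 4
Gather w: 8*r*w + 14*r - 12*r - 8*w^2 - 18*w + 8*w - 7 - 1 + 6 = 2*r - 8*w^2 + w*(8*r - 10) - 2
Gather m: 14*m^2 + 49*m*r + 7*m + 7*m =14*m^2 + m*(49*r + 14)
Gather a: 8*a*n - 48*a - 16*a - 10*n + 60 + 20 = a*(8*n - 64) - 10*n + 80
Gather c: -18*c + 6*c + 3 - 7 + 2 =-12*c - 2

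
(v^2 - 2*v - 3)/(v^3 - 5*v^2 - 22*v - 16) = (v - 3)/(v^2 - 6*v - 16)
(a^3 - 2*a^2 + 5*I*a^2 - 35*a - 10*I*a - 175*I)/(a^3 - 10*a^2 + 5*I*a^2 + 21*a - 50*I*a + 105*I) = (a + 5)/(a - 3)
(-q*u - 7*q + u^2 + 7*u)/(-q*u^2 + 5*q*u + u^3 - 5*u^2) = (u + 7)/(u*(u - 5))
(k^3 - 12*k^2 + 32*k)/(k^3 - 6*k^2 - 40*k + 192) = k/(k + 6)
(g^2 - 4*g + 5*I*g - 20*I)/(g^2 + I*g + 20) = (g - 4)/(g - 4*I)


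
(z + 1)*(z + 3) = z^2 + 4*z + 3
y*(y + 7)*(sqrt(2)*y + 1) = sqrt(2)*y^3 + y^2 + 7*sqrt(2)*y^2 + 7*y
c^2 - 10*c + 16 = (c - 8)*(c - 2)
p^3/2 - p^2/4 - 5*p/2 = p*(p/2 + 1)*(p - 5/2)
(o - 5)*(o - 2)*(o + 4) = o^3 - 3*o^2 - 18*o + 40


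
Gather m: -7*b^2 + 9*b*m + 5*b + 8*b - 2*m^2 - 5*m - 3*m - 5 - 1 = -7*b^2 + 13*b - 2*m^2 + m*(9*b - 8) - 6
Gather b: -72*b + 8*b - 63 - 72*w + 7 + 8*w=-64*b - 64*w - 56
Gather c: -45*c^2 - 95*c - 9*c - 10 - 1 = -45*c^2 - 104*c - 11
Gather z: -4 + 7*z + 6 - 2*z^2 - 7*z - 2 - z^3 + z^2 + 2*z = -z^3 - z^2 + 2*z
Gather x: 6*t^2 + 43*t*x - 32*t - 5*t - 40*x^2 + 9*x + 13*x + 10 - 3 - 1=6*t^2 - 37*t - 40*x^2 + x*(43*t + 22) + 6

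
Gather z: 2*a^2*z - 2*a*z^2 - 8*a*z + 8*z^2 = z^2*(8 - 2*a) + z*(2*a^2 - 8*a)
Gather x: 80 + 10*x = 10*x + 80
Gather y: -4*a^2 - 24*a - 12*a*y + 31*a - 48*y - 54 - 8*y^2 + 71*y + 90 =-4*a^2 + 7*a - 8*y^2 + y*(23 - 12*a) + 36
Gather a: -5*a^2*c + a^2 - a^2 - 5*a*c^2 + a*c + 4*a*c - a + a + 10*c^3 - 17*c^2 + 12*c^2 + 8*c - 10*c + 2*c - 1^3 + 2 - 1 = -5*a^2*c + a*(-5*c^2 + 5*c) + 10*c^3 - 5*c^2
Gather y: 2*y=2*y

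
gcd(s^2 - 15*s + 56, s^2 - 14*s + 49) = s - 7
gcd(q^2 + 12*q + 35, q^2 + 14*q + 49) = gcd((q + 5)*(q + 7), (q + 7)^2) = q + 7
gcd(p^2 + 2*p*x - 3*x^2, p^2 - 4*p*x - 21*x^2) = p + 3*x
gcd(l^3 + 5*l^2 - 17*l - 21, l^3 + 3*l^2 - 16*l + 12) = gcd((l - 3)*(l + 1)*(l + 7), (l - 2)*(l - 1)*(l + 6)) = 1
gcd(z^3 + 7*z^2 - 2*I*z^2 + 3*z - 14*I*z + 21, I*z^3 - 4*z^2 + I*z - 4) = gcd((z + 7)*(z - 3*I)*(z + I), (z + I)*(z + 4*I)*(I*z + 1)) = z + I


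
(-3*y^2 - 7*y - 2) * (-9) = 27*y^2 + 63*y + 18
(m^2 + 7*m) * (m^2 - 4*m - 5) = m^4 + 3*m^3 - 33*m^2 - 35*m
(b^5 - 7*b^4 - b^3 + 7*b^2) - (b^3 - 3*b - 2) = b^5 - 7*b^4 - 2*b^3 + 7*b^2 + 3*b + 2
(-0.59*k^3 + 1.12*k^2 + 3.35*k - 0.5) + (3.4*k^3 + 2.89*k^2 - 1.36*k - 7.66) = 2.81*k^3 + 4.01*k^2 + 1.99*k - 8.16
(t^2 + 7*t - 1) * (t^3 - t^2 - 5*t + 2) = t^5 + 6*t^4 - 13*t^3 - 32*t^2 + 19*t - 2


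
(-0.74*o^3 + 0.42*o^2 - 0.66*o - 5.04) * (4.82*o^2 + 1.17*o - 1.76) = -3.5668*o^5 + 1.1586*o^4 - 1.3874*o^3 - 25.8042*o^2 - 4.7352*o + 8.8704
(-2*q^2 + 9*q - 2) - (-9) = -2*q^2 + 9*q + 7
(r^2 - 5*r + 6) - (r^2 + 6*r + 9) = -11*r - 3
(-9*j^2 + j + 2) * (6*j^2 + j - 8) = -54*j^4 - 3*j^3 + 85*j^2 - 6*j - 16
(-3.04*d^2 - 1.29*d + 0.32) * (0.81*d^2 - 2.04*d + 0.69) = -2.4624*d^4 + 5.1567*d^3 + 0.7932*d^2 - 1.5429*d + 0.2208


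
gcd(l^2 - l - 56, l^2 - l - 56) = l^2 - l - 56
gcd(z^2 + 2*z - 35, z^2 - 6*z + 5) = z - 5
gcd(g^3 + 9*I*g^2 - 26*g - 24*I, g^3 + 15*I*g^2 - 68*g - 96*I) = g^2 + 7*I*g - 12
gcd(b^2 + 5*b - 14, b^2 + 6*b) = 1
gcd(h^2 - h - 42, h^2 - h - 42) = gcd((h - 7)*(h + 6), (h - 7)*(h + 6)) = h^2 - h - 42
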